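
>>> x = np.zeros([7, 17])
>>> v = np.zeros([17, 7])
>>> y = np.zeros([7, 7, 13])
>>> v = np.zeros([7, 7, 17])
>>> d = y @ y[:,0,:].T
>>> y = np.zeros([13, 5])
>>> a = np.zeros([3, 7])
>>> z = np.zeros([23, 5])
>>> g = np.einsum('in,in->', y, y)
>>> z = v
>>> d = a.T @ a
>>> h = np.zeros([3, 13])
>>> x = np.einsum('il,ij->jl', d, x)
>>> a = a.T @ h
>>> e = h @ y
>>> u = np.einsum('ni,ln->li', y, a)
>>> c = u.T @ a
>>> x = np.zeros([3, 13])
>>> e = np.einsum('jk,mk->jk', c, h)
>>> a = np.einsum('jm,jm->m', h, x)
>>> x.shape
(3, 13)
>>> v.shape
(7, 7, 17)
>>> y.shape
(13, 5)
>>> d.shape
(7, 7)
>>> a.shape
(13,)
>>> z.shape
(7, 7, 17)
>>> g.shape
()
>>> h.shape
(3, 13)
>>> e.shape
(5, 13)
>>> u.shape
(7, 5)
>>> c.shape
(5, 13)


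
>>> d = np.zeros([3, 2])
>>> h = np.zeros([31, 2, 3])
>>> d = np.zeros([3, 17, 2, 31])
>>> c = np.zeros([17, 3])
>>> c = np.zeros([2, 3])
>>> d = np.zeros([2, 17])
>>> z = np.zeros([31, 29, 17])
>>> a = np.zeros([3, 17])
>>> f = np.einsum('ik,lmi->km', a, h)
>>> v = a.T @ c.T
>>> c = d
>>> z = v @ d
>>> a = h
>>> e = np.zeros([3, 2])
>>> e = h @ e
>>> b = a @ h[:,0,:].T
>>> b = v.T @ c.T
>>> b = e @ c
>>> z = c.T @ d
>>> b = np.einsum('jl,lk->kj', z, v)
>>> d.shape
(2, 17)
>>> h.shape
(31, 2, 3)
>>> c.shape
(2, 17)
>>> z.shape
(17, 17)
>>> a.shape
(31, 2, 3)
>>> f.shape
(17, 2)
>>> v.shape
(17, 2)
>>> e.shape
(31, 2, 2)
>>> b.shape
(2, 17)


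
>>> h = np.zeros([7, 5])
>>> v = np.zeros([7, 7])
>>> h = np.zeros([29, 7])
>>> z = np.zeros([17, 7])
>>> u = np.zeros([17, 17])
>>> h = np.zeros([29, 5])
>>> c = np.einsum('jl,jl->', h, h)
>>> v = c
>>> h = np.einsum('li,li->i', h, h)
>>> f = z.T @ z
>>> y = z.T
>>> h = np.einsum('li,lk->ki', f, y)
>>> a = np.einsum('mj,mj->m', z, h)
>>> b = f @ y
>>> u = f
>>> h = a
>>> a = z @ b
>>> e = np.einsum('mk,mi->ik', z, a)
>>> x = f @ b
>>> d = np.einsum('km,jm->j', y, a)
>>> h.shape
(17,)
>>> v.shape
()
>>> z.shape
(17, 7)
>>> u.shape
(7, 7)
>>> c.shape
()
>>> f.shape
(7, 7)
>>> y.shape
(7, 17)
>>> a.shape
(17, 17)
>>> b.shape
(7, 17)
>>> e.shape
(17, 7)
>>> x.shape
(7, 17)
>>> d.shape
(17,)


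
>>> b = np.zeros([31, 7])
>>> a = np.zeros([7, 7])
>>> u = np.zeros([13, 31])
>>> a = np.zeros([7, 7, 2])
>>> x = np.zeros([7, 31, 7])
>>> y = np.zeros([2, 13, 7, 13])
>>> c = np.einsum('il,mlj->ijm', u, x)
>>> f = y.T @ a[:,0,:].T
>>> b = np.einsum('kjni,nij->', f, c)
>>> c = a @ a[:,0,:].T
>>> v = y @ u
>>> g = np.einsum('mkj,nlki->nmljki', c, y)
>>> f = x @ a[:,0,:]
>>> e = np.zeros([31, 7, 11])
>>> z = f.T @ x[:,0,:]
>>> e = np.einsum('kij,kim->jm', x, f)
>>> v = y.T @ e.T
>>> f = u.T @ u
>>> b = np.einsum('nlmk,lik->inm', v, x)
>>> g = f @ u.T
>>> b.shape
(31, 13, 13)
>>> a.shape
(7, 7, 2)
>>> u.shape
(13, 31)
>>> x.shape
(7, 31, 7)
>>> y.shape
(2, 13, 7, 13)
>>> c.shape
(7, 7, 7)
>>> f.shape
(31, 31)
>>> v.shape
(13, 7, 13, 7)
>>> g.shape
(31, 13)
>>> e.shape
(7, 2)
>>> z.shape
(2, 31, 7)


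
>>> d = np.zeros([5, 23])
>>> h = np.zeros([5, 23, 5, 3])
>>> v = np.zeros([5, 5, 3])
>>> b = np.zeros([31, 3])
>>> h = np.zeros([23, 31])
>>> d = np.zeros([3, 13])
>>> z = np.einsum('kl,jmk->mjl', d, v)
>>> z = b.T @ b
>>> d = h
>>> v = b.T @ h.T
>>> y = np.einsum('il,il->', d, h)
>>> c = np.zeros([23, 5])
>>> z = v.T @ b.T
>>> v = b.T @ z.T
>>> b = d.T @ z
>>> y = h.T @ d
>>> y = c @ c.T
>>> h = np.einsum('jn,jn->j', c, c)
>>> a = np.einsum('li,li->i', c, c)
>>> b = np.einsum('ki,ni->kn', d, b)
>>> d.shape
(23, 31)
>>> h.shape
(23,)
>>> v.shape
(3, 23)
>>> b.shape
(23, 31)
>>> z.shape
(23, 31)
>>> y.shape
(23, 23)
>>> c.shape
(23, 5)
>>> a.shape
(5,)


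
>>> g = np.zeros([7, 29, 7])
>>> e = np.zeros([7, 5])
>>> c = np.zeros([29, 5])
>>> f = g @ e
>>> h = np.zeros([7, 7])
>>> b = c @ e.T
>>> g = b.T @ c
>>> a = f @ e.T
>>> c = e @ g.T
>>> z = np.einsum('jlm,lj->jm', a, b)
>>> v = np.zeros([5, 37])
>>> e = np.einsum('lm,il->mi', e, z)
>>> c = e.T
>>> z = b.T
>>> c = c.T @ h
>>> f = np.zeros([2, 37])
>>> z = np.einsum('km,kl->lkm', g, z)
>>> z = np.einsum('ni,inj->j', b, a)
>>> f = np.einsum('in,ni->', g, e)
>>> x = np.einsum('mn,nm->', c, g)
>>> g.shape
(7, 5)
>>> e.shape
(5, 7)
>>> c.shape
(5, 7)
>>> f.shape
()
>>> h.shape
(7, 7)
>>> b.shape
(29, 7)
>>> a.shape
(7, 29, 7)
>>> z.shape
(7,)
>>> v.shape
(5, 37)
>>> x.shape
()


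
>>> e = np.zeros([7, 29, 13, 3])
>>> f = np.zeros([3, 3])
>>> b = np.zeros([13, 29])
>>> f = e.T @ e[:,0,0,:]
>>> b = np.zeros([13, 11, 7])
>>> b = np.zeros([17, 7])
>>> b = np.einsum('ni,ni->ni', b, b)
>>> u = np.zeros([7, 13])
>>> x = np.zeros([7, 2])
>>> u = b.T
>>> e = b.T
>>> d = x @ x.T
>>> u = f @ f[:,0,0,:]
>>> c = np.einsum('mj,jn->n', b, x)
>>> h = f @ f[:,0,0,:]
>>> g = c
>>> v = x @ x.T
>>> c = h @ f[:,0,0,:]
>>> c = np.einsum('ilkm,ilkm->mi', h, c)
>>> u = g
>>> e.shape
(7, 17)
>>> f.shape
(3, 13, 29, 3)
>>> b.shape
(17, 7)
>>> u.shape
(2,)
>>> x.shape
(7, 2)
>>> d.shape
(7, 7)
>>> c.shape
(3, 3)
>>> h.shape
(3, 13, 29, 3)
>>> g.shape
(2,)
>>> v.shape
(7, 7)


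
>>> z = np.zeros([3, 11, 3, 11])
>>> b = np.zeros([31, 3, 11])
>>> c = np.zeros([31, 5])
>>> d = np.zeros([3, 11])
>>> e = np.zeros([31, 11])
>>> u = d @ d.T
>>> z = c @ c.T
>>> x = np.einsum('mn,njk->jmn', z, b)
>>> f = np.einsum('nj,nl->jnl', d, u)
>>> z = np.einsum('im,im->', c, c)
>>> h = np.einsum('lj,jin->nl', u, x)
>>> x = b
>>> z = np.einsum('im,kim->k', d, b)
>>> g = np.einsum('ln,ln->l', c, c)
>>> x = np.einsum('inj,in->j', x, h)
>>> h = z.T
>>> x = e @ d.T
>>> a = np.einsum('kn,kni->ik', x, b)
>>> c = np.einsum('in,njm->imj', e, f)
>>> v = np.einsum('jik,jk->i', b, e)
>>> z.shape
(31,)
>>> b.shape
(31, 3, 11)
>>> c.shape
(31, 3, 3)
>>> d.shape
(3, 11)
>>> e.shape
(31, 11)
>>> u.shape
(3, 3)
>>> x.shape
(31, 3)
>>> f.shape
(11, 3, 3)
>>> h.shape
(31,)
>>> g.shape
(31,)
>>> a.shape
(11, 31)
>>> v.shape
(3,)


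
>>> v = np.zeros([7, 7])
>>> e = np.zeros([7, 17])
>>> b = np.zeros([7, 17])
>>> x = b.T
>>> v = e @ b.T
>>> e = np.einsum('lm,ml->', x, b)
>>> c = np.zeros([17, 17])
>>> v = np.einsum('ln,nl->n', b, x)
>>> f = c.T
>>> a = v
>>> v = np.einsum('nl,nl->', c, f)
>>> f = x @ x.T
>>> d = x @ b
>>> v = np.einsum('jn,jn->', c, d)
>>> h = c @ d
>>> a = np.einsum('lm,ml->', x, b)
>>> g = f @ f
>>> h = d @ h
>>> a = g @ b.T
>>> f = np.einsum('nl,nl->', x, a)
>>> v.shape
()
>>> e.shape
()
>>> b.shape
(7, 17)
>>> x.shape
(17, 7)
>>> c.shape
(17, 17)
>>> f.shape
()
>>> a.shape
(17, 7)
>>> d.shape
(17, 17)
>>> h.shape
(17, 17)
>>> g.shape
(17, 17)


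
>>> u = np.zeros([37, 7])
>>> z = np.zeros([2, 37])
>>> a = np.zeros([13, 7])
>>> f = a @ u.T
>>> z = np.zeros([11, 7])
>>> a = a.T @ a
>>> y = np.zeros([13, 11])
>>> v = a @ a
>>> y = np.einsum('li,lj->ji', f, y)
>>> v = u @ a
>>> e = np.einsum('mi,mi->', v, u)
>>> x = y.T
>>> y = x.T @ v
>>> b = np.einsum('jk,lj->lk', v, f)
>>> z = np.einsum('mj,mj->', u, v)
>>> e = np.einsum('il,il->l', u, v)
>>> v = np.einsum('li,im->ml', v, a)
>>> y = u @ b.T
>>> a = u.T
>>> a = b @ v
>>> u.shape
(37, 7)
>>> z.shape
()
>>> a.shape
(13, 37)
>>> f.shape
(13, 37)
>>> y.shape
(37, 13)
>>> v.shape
(7, 37)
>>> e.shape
(7,)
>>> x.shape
(37, 11)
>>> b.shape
(13, 7)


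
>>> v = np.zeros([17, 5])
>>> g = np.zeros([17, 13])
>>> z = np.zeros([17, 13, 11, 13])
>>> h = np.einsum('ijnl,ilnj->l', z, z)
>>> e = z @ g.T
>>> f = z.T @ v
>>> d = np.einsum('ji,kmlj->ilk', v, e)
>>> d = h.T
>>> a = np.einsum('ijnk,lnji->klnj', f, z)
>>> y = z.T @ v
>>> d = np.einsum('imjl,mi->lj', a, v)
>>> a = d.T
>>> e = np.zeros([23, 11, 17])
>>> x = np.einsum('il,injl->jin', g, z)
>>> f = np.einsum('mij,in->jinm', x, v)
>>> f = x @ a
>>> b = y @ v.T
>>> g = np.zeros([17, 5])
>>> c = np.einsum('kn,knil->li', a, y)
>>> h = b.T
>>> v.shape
(17, 5)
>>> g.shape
(17, 5)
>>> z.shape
(17, 13, 11, 13)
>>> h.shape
(17, 13, 11, 13)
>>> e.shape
(23, 11, 17)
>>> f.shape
(11, 17, 11)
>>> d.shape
(11, 13)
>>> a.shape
(13, 11)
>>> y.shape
(13, 11, 13, 5)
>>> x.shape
(11, 17, 13)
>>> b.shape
(13, 11, 13, 17)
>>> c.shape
(5, 13)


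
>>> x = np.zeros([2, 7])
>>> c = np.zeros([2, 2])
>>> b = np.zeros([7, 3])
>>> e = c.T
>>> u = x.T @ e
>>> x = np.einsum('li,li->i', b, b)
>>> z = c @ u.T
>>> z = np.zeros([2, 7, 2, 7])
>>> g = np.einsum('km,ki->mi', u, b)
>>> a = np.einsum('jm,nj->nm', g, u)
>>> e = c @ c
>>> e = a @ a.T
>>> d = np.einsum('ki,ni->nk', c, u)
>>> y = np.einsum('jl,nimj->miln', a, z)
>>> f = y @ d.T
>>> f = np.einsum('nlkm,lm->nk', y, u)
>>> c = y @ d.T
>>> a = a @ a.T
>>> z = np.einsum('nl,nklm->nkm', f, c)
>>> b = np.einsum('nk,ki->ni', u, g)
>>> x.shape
(3,)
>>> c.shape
(2, 7, 3, 7)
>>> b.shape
(7, 3)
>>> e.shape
(7, 7)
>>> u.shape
(7, 2)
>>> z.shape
(2, 7, 7)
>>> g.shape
(2, 3)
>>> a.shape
(7, 7)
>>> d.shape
(7, 2)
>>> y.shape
(2, 7, 3, 2)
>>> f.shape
(2, 3)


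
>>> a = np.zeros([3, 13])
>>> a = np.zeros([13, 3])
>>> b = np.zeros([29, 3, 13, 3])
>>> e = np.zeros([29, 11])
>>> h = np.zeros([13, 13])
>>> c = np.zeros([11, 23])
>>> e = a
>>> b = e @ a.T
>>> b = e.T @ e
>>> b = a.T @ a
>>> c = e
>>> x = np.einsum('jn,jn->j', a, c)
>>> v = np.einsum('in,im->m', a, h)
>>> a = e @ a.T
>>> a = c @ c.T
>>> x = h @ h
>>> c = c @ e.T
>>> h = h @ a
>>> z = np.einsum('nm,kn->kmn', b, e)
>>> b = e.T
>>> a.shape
(13, 13)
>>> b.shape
(3, 13)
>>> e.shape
(13, 3)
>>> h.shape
(13, 13)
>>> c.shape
(13, 13)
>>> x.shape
(13, 13)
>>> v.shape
(13,)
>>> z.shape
(13, 3, 3)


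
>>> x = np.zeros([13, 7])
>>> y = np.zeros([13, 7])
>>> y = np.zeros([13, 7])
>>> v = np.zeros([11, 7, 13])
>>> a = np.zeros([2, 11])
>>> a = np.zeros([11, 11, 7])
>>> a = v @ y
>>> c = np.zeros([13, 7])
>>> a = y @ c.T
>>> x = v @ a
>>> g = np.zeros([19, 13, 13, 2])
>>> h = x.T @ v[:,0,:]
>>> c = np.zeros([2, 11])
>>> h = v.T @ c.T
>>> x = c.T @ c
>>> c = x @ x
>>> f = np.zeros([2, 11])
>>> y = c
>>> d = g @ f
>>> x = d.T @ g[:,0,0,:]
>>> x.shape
(11, 13, 13, 2)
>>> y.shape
(11, 11)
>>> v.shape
(11, 7, 13)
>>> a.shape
(13, 13)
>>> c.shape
(11, 11)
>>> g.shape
(19, 13, 13, 2)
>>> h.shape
(13, 7, 2)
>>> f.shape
(2, 11)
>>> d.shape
(19, 13, 13, 11)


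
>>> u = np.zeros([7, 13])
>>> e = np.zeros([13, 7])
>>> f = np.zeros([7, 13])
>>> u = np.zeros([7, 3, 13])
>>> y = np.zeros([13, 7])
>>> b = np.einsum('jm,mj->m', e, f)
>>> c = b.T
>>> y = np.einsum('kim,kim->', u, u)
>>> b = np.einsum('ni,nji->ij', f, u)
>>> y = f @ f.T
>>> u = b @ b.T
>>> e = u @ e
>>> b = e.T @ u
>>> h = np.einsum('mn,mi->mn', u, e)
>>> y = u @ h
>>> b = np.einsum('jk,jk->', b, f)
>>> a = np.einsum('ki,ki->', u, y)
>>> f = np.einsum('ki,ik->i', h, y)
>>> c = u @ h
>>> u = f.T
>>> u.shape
(13,)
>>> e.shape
(13, 7)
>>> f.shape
(13,)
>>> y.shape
(13, 13)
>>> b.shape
()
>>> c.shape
(13, 13)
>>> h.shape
(13, 13)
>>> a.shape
()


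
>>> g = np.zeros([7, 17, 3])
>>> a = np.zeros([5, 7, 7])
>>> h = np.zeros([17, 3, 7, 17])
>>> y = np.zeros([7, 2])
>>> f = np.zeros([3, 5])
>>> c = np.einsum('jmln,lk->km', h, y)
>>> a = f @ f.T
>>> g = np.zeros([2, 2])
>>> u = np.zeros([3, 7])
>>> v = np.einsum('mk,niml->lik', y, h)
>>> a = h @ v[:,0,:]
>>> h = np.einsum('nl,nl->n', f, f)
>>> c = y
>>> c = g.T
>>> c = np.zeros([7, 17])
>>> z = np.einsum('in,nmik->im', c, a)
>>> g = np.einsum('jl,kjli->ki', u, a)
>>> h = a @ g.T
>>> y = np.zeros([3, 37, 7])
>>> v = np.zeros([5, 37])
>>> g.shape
(17, 2)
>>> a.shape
(17, 3, 7, 2)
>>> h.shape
(17, 3, 7, 17)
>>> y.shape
(3, 37, 7)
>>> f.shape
(3, 5)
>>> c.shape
(7, 17)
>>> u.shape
(3, 7)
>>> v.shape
(5, 37)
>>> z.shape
(7, 3)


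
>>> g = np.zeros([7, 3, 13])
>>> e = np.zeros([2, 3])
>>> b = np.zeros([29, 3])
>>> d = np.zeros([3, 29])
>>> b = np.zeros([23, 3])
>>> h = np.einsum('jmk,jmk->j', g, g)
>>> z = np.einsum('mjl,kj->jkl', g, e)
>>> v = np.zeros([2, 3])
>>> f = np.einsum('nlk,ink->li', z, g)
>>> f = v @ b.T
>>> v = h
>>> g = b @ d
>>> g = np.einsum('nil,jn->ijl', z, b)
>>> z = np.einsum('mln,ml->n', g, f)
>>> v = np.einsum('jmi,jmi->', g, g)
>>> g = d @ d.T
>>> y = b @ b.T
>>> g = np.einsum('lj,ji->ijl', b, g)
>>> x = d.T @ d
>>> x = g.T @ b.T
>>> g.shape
(3, 3, 23)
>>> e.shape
(2, 3)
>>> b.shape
(23, 3)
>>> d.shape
(3, 29)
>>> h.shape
(7,)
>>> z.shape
(13,)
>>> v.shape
()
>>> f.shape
(2, 23)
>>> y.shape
(23, 23)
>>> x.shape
(23, 3, 23)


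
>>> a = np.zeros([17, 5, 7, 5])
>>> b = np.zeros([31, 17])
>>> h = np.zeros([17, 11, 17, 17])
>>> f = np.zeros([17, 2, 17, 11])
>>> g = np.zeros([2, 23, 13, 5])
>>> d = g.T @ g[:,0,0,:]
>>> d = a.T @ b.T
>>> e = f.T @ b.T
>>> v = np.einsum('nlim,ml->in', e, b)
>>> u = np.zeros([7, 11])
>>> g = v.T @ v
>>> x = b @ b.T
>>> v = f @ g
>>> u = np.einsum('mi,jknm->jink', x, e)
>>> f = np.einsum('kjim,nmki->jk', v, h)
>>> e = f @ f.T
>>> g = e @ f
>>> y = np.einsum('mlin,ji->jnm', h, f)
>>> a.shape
(17, 5, 7, 5)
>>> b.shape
(31, 17)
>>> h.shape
(17, 11, 17, 17)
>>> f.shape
(2, 17)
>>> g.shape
(2, 17)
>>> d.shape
(5, 7, 5, 31)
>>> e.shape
(2, 2)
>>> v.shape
(17, 2, 17, 11)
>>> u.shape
(11, 31, 2, 17)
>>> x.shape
(31, 31)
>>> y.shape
(2, 17, 17)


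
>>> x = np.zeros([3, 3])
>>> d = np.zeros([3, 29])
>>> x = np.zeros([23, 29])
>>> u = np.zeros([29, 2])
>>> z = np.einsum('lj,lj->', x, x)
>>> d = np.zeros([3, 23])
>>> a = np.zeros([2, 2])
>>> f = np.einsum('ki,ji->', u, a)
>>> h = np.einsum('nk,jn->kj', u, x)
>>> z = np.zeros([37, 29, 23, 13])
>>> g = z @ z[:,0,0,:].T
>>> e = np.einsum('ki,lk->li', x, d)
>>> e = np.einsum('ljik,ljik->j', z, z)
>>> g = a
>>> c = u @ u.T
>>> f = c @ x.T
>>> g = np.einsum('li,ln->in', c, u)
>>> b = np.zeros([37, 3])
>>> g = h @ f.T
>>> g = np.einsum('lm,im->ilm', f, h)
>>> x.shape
(23, 29)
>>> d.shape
(3, 23)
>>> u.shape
(29, 2)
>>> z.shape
(37, 29, 23, 13)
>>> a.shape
(2, 2)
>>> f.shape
(29, 23)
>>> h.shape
(2, 23)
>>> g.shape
(2, 29, 23)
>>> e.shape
(29,)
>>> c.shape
(29, 29)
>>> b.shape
(37, 3)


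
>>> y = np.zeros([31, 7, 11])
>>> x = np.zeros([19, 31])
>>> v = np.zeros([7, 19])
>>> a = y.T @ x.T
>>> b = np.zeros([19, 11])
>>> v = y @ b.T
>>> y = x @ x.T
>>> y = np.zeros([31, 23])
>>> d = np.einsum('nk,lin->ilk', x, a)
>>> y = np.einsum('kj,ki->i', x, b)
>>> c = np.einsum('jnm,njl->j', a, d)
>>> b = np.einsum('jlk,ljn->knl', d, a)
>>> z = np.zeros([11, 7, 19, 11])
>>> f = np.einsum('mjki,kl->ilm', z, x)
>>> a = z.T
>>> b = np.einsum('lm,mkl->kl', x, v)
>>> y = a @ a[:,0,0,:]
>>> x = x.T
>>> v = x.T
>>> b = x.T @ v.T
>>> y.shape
(11, 19, 7, 11)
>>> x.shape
(31, 19)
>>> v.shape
(19, 31)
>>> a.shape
(11, 19, 7, 11)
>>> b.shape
(19, 19)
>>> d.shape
(7, 11, 31)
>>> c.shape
(11,)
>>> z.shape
(11, 7, 19, 11)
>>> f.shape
(11, 31, 11)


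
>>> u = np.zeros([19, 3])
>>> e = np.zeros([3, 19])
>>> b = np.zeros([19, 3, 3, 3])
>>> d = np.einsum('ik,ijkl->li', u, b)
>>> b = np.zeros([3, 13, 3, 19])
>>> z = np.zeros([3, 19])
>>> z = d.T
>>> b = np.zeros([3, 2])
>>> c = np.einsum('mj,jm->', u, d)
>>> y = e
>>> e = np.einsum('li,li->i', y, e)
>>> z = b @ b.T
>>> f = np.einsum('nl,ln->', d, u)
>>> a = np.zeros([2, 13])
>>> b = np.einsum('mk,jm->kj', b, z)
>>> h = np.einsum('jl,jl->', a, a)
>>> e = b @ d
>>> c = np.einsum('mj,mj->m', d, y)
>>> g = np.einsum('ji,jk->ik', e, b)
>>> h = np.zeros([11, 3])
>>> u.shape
(19, 3)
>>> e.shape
(2, 19)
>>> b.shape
(2, 3)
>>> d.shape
(3, 19)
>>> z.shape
(3, 3)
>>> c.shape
(3,)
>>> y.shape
(3, 19)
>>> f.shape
()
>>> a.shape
(2, 13)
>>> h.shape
(11, 3)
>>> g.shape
(19, 3)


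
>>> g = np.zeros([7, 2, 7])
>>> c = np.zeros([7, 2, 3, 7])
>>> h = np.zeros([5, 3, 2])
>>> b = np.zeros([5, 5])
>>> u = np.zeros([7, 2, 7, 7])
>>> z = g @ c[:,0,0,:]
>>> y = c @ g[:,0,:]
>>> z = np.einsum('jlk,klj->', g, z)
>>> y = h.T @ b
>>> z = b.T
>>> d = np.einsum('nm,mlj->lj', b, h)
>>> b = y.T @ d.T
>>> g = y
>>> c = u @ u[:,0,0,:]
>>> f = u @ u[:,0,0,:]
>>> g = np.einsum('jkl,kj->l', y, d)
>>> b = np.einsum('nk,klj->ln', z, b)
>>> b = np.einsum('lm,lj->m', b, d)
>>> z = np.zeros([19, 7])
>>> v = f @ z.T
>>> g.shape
(5,)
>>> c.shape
(7, 2, 7, 7)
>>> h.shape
(5, 3, 2)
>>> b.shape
(5,)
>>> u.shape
(7, 2, 7, 7)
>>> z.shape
(19, 7)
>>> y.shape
(2, 3, 5)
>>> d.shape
(3, 2)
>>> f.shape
(7, 2, 7, 7)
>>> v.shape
(7, 2, 7, 19)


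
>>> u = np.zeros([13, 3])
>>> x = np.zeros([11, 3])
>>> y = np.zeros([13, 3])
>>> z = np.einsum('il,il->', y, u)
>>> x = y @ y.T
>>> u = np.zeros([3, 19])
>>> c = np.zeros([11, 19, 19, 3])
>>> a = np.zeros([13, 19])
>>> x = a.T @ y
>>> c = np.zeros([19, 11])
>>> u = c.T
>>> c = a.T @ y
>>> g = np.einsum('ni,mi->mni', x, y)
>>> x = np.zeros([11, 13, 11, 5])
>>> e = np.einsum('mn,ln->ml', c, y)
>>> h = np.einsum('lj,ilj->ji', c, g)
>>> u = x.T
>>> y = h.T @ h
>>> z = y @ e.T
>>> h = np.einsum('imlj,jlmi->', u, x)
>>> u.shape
(5, 11, 13, 11)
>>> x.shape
(11, 13, 11, 5)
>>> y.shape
(13, 13)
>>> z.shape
(13, 19)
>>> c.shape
(19, 3)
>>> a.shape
(13, 19)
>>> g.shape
(13, 19, 3)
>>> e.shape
(19, 13)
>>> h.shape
()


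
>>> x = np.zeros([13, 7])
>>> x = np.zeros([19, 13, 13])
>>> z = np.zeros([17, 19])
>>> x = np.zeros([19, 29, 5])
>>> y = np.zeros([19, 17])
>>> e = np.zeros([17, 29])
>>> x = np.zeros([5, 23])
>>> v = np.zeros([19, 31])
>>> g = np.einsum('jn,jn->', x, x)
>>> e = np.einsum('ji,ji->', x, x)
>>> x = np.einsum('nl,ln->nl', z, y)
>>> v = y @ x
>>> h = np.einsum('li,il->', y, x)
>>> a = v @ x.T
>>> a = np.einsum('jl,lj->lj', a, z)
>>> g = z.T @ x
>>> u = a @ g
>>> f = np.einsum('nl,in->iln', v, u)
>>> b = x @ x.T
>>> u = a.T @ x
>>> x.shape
(17, 19)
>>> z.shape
(17, 19)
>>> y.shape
(19, 17)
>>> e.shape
()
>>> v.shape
(19, 19)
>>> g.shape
(19, 19)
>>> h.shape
()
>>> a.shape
(17, 19)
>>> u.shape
(19, 19)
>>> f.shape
(17, 19, 19)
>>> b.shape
(17, 17)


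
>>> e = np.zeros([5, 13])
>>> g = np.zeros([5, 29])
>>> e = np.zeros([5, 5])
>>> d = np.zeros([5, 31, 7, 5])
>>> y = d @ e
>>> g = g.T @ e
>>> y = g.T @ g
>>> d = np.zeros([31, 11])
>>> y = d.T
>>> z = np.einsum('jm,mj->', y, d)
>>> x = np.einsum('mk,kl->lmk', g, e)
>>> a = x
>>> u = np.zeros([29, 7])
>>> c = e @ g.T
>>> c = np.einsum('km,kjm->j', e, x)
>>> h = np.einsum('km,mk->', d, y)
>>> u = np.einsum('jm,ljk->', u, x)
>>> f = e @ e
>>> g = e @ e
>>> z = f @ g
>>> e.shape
(5, 5)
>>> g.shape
(5, 5)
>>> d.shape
(31, 11)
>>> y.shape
(11, 31)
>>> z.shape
(5, 5)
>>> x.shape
(5, 29, 5)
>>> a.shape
(5, 29, 5)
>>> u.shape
()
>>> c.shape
(29,)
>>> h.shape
()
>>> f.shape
(5, 5)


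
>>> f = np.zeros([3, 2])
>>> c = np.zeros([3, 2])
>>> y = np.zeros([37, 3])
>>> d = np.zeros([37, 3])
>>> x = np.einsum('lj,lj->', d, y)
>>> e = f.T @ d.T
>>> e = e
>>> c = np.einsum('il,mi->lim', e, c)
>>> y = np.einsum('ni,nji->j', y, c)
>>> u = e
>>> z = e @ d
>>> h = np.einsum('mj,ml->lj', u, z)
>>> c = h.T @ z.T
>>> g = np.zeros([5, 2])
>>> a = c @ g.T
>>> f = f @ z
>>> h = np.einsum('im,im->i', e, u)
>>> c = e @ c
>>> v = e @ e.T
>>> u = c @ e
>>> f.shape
(3, 3)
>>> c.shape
(2, 2)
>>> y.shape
(2,)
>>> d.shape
(37, 3)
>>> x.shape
()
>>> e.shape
(2, 37)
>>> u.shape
(2, 37)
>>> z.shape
(2, 3)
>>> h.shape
(2,)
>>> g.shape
(5, 2)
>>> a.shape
(37, 5)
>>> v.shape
(2, 2)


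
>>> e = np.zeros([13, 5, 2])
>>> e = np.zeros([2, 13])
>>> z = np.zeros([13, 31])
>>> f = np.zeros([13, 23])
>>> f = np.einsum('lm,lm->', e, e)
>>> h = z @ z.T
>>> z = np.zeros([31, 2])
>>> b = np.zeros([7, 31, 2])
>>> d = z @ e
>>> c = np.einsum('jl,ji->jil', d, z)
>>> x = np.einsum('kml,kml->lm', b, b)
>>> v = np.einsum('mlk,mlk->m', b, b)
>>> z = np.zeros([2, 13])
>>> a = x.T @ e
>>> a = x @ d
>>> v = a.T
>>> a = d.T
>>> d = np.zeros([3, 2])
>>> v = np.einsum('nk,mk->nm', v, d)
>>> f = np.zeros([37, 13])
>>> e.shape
(2, 13)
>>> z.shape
(2, 13)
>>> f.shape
(37, 13)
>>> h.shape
(13, 13)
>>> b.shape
(7, 31, 2)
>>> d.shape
(3, 2)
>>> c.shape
(31, 2, 13)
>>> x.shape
(2, 31)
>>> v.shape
(13, 3)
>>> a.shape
(13, 31)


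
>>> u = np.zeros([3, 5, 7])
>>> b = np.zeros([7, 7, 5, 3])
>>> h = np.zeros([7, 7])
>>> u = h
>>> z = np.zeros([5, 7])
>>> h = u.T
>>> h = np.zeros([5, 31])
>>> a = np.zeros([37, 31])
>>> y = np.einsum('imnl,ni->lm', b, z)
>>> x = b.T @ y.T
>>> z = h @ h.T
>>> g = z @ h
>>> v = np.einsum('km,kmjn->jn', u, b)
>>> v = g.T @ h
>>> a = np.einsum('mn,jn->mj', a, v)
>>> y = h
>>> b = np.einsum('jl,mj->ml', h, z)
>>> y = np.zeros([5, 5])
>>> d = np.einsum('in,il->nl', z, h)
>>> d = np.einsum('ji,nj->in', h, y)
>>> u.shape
(7, 7)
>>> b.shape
(5, 31)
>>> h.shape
(5, 31)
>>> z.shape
(5, 5)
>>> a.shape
(37, 31)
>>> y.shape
(5, 5)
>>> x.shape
(3, 5, 7, 3)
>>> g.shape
(5, 31)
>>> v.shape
(31, 31)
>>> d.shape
(31, 5)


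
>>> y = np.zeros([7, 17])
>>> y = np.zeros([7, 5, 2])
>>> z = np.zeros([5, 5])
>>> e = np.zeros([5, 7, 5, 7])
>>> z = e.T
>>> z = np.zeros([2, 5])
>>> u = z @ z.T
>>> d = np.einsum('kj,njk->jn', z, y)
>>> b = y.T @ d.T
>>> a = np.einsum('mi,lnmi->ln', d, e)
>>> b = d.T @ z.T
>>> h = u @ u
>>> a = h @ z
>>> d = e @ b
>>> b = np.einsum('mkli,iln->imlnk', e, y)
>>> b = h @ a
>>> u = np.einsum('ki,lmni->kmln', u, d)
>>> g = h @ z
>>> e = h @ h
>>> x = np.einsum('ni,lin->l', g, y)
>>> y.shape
(7, 5, 2)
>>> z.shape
(2, 5)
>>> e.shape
(2, 2)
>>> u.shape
(2, 7, 5, 5)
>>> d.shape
(5, 7, 5, 2)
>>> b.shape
(2, 5)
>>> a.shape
(2, 5)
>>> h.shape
(2, 2)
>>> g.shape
(2, 5)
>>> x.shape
(7,)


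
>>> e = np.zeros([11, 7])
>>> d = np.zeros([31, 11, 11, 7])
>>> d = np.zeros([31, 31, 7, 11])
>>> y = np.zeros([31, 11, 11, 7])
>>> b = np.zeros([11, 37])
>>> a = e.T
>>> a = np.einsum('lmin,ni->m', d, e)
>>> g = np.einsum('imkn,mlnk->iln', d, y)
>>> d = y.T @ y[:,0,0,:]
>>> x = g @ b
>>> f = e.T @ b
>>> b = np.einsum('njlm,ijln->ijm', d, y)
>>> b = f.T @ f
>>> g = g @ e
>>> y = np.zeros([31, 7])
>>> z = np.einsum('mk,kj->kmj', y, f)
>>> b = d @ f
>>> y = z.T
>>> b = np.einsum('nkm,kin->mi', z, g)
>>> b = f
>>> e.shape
(11, 7)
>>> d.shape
(7, 11, 11, 7)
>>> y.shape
(37, 31, 7)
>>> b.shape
(7, 37)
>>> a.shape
(31,)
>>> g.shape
(31, 11, 7)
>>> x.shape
(31, 11, 37)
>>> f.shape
(7, 37)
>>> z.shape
(7, 31, 37)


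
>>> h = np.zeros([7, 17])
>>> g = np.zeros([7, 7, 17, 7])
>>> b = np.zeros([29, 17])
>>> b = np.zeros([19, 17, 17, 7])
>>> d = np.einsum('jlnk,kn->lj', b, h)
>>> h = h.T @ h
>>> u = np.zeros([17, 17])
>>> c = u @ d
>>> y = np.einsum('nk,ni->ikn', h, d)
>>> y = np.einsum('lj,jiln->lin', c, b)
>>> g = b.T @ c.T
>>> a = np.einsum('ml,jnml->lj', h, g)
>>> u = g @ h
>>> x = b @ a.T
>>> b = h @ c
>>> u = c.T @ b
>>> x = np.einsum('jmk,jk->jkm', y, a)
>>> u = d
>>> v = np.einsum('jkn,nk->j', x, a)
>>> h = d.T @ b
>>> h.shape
(19, 19)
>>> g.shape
(7, 17, 17, 17)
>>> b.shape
(17, 19)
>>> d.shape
(17, 19)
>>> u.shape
(17, 19)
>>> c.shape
(17, 19)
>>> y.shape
(17, 17, 7)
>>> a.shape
(17, 7)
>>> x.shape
(17, 7, 17)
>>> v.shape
(17,)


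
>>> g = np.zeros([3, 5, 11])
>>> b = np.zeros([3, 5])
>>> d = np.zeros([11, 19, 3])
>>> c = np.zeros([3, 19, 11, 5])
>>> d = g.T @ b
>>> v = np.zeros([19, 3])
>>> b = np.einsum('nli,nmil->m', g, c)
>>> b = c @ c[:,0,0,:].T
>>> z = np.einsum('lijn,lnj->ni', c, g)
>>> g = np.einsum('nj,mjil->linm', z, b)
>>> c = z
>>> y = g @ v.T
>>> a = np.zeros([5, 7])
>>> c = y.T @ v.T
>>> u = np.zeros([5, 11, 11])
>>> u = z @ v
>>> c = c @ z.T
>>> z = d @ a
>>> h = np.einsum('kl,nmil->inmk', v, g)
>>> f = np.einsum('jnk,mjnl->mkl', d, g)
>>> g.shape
(3, 11, 5, 3)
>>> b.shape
(3, 19, 11, 3)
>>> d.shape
(11, 5, 5)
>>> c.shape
(19, 5, 11, 5)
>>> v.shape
(19, 3)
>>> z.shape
(11, 5, 7)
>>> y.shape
(3, 11, 5, 19)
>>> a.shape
(5, 7)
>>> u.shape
(5, 3)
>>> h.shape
(5, 3, 11, 19)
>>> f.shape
(3, 5, 3)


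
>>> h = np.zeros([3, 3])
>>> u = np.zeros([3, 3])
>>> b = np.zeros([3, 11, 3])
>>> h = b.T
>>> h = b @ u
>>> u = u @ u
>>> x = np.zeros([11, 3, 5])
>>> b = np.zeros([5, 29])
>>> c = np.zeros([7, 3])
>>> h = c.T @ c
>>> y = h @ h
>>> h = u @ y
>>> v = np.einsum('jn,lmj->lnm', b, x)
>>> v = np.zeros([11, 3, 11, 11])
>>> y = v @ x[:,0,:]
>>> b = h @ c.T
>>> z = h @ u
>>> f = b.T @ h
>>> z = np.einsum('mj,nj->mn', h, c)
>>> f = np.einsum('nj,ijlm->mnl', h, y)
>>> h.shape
(3, 3)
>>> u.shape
(3, 3)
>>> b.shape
(3, 7)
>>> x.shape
(11, 3, 5)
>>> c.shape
(7, 3)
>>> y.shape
(11, 3, 11, 5)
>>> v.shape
(11, 3, 11, 11)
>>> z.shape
(3, 7)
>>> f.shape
(5, 3, 11)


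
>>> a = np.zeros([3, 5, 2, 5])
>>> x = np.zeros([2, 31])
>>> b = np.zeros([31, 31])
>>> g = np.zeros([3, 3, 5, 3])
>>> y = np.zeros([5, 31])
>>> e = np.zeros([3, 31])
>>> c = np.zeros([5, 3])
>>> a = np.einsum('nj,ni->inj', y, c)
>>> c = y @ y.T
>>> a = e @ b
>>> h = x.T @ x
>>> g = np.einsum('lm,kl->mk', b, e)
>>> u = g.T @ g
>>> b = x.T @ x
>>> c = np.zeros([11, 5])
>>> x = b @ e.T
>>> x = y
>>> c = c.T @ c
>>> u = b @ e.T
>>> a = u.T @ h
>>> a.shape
(3, 31)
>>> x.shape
(5, 31)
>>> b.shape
(31, 31)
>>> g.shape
(31, 3)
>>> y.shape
(5, 31)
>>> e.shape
(3, 31)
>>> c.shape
(5, 5)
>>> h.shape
(31, 31)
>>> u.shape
(31, 3)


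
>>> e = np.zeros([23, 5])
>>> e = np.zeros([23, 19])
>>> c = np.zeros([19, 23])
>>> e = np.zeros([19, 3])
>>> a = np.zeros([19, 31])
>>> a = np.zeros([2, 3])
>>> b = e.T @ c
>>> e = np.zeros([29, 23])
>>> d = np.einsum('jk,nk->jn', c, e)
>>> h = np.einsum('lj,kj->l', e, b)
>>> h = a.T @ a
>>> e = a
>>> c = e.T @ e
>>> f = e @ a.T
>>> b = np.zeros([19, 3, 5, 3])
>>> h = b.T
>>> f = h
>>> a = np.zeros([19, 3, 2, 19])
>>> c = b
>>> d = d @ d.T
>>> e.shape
(2, 3)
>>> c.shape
(19, 3, 5, 3)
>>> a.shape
(19, 3, 2, 19)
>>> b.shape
(19, 3, 5, 3)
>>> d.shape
(19, 19)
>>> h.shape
(3, 5, 3, 19)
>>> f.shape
(3, 5, 3, 19)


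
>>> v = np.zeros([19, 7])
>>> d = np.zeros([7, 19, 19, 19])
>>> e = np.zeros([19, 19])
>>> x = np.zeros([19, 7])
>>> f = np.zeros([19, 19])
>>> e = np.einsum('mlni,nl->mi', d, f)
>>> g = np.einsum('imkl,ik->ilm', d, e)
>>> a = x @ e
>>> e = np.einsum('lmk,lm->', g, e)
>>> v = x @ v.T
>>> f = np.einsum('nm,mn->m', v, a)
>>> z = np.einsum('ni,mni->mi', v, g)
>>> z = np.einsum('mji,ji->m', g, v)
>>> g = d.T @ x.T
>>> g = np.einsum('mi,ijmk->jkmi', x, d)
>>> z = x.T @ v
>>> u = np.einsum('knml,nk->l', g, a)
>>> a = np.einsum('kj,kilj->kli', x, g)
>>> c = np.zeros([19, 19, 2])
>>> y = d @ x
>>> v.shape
(19, 19)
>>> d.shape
(7, 19, 19, 19)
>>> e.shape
()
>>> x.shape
(19, 7)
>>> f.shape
(19,)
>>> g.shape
(19, 19, 19, 7)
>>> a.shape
(19, 19, 19)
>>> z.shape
(7, 19)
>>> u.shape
(7,)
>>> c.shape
(19, 19, 2)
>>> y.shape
(7, 19, 19, 7)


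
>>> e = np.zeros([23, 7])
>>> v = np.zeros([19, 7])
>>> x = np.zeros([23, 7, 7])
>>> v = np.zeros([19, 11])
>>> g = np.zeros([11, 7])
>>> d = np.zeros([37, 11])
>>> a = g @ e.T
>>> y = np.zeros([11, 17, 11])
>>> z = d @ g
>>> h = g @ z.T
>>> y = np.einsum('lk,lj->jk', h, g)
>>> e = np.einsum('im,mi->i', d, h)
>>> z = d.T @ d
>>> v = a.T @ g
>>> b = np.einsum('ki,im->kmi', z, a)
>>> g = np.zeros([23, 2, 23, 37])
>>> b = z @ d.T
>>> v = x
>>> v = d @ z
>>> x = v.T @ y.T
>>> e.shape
(37,)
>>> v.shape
(37, 11)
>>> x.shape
(11, 7)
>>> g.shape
(23, 2, 23, 37)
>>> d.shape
(37, 11)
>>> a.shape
(11, 23)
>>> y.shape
(7, 37)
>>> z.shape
(11, 11)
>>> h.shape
(11, 37)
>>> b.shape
(11, 37)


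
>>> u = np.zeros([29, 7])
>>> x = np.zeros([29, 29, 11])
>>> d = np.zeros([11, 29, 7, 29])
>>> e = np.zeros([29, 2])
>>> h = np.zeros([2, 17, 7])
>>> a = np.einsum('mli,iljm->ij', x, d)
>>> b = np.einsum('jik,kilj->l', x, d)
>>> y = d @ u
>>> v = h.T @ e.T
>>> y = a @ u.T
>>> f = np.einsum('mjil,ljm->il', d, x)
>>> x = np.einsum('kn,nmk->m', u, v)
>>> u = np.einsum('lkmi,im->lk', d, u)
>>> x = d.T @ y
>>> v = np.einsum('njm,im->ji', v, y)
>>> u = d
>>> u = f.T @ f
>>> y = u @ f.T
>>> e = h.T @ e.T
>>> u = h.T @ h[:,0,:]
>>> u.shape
(7, 17, 7)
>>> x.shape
(29, 7, 29, 29)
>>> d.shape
(11, 29, 7, 29)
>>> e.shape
(7, 17, 29)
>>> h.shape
(2, 17, 7)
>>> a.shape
(11, 7)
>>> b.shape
(7,)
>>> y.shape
(29, 7)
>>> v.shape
(17, 11)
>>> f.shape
(7, 29)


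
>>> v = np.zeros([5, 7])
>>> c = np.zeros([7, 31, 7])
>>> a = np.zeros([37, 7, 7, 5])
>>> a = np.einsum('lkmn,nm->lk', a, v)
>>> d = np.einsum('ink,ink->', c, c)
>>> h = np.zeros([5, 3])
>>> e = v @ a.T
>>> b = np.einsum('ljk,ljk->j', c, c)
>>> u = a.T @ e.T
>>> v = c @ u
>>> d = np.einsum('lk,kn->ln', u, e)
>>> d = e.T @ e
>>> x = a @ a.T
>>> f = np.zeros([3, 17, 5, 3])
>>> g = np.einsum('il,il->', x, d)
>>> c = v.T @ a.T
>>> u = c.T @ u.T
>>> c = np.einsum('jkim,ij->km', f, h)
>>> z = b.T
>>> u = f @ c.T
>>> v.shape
(7, 31, 5)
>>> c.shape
(17, 3)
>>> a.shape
(37, 7)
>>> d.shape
(37, 37)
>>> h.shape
(5, 3)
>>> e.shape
(5, 37)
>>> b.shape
(31,)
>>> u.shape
(3, 17, 5, 17)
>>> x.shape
(37, 37)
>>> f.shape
(3, 17, 5, 3)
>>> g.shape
()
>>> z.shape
(31,)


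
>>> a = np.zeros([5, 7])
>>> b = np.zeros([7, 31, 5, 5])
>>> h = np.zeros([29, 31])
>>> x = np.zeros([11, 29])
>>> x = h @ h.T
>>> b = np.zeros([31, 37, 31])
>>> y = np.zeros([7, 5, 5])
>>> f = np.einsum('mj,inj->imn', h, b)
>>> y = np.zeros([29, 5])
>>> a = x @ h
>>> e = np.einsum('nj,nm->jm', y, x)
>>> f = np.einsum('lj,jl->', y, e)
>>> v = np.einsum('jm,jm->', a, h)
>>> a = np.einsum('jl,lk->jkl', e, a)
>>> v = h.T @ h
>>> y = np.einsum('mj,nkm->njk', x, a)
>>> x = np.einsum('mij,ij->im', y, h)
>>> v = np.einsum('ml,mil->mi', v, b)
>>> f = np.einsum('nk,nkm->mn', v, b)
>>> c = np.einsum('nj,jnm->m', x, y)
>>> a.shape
(5, 31, 29)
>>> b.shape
(31, 37, 31)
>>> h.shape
(29, 31)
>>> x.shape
(29, 5)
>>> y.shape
(5, 29, 31)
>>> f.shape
(31, 31)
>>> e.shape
(5, 29)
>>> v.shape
(31, 37)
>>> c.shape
(31,)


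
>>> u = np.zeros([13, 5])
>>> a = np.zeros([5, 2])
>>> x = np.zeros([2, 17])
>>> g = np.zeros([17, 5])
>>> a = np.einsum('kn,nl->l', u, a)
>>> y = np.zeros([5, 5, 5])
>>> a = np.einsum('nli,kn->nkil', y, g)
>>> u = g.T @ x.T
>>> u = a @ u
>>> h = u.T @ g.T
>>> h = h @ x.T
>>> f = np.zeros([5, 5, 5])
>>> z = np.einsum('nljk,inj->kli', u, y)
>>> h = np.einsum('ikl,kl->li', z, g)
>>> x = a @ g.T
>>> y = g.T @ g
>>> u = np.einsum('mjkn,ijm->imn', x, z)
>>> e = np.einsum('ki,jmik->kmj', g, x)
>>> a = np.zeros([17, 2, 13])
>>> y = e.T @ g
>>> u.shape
(2, 5, 17)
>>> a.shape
(17, 2, 13)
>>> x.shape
(5, 17, 5, 17)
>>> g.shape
(17, 5)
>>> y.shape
(5, 17, 5)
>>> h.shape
(5, 2)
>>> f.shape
(5, 5, 5)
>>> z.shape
(2, 17, 5)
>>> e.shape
(17, 17, 5)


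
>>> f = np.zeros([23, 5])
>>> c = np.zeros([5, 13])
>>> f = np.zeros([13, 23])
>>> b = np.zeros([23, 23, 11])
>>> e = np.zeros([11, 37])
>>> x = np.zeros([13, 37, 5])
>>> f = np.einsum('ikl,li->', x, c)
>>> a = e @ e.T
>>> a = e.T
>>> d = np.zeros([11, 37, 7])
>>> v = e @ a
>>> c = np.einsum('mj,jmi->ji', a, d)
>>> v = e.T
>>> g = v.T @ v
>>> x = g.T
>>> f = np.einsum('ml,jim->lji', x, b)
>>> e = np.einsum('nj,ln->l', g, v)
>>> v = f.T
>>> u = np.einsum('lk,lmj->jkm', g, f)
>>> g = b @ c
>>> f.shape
(11, 23, 23)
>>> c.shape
(11, 7)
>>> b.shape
(23, 23, 11)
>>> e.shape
(37,)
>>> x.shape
(11, 11)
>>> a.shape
(37, 11)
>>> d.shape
(11, 37, 7)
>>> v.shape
(23, 23, 11)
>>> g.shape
(23, 23, 7)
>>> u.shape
(23, 11, 23)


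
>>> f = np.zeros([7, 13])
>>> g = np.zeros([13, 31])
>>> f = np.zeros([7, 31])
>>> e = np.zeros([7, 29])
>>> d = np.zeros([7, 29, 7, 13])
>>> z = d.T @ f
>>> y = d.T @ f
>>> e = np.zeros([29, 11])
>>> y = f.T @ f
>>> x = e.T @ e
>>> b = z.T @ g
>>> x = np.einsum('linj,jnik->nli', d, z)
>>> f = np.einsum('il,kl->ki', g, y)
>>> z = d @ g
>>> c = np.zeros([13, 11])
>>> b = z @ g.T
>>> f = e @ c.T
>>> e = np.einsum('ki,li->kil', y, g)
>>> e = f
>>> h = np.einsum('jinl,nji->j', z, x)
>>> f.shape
(29, 13)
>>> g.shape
(13, 31)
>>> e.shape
(29, 13)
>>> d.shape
(7, 29, 7, 13)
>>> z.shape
(7, 29, 7, 31)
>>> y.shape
(31, 31)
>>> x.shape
(7, 7, 29)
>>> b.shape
(7, 29, 7, 13)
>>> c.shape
(13, 11)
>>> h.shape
(7,)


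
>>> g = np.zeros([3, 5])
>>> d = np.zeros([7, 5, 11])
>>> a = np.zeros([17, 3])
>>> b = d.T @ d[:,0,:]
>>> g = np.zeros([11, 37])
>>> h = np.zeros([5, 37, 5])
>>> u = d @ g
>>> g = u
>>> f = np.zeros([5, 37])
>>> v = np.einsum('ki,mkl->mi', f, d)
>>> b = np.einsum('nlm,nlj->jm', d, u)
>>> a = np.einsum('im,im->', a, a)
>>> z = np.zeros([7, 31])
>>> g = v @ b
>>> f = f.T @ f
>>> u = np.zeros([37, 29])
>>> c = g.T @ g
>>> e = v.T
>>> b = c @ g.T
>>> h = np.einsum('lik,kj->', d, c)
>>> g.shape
(7, 11)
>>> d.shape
(7, 5, 11)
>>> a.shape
()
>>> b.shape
(11, 7)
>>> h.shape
()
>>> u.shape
(37, 29)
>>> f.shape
(37, 37)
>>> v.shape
(7, 37)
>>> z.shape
(7, 31)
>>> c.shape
(11, 11)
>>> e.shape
(37, 7)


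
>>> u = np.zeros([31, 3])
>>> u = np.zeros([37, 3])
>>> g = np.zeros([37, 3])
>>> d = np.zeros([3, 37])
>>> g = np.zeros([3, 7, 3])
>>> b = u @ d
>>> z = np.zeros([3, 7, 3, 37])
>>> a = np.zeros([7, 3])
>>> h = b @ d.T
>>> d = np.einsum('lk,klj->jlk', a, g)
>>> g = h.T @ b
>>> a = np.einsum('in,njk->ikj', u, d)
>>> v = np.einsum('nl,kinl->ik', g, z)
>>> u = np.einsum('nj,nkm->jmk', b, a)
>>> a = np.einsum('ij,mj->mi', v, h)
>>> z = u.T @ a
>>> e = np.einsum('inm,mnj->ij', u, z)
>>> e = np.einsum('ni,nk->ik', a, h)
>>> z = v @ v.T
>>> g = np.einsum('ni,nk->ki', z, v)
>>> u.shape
(37, 7, 3)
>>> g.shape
(3, 7)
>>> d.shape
(3, 7, 3)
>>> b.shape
(37, 37)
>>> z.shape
(7, 7)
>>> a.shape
(37, 7)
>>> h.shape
(37, 3)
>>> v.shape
(7, 3)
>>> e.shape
(7, 3)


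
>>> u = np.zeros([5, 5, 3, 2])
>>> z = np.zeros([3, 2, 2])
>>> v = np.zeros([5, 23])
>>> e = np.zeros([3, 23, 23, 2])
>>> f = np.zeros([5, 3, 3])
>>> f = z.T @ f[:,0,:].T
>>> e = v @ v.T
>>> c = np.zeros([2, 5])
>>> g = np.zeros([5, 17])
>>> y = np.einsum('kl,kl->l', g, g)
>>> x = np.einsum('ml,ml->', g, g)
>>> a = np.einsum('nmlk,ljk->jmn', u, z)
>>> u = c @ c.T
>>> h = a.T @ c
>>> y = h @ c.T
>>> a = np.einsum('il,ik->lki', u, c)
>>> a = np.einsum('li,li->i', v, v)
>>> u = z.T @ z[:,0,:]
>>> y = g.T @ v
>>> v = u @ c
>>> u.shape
(2, 2, 2)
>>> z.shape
(3, 2, 2)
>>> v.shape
(2, 2, 5)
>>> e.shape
(5, 5)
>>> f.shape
(2, 2, 5)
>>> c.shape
(2, 5)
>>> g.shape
(5, 17)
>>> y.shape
(17, 23)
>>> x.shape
()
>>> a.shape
(23,)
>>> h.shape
(5, 5, 5)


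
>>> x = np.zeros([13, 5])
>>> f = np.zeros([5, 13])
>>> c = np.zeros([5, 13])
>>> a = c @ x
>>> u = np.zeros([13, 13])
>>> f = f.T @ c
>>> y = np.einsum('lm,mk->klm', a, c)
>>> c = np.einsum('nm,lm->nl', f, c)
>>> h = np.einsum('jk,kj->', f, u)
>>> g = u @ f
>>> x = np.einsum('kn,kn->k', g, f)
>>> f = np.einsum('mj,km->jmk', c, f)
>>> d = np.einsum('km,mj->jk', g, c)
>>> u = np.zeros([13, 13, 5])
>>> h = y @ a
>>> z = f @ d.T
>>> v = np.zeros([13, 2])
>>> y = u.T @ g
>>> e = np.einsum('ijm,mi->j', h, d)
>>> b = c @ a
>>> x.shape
(13,)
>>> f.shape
(5, 13, 13)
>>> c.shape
(13, 5)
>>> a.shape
(5, 5)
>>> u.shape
(13, 13, 5)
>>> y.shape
(5, 13, 13)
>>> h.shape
(13, 5, 5)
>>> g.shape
(13, 13)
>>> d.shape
(5, 13)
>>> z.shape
(5, 13, 5)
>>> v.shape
(13, 2)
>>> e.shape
(5,)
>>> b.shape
(13, 5)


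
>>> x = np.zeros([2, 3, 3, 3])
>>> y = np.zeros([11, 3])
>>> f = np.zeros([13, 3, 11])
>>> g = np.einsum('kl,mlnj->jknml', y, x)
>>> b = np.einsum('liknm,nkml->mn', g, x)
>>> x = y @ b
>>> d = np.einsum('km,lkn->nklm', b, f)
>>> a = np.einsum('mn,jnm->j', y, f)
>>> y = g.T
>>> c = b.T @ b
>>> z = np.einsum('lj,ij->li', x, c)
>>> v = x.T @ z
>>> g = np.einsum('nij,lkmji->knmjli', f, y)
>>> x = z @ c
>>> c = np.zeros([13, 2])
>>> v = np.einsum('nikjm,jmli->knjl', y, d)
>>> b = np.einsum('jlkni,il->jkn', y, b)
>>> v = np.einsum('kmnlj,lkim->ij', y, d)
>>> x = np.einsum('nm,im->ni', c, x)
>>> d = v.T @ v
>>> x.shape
(13, 11)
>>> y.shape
(3, 2, 3, 11, 3)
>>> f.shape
(13, 3, 11)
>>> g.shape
(2, 13, 3, 11, 3, 3)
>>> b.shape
(3, 3, 11)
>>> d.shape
(3, 3)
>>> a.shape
(13,)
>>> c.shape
(13, 2)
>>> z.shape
(11, 2)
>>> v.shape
(13, 3)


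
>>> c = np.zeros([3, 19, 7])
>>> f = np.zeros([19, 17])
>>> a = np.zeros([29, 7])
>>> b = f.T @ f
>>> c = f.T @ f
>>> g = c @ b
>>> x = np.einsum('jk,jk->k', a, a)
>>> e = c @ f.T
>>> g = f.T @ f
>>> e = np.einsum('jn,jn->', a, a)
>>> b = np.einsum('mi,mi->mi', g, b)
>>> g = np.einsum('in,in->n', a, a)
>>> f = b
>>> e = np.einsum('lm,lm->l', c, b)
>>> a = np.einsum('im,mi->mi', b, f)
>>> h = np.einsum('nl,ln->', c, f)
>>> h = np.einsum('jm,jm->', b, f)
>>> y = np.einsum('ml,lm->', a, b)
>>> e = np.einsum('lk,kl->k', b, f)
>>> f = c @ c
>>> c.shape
(17, 17)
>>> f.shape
(17, 17)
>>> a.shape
(17, 17)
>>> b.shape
(17, 17)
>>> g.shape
(7,)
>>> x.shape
(7,)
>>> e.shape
(17,)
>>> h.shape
()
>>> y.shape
()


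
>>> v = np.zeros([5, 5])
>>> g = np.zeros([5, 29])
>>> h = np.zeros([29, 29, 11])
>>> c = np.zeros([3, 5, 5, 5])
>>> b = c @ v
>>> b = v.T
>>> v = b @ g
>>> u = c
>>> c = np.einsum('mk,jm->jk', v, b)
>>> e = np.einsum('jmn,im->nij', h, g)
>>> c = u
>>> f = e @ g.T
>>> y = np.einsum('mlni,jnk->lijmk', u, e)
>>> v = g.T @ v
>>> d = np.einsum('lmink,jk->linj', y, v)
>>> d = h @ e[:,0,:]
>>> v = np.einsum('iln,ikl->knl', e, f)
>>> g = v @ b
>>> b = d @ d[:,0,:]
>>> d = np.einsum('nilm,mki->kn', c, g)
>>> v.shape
(5, 29, 5)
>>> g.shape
(5, 29, 5)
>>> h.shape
(29, 29, 11)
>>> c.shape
(3, 5, 5, 5)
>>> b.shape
(29, 29, 29)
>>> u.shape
(3, 5, 5, 5)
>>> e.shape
(11, 5, 29)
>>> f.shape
(11, 5, 5)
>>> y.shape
(5, 5, 11, 3, 29)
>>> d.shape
(29, 3)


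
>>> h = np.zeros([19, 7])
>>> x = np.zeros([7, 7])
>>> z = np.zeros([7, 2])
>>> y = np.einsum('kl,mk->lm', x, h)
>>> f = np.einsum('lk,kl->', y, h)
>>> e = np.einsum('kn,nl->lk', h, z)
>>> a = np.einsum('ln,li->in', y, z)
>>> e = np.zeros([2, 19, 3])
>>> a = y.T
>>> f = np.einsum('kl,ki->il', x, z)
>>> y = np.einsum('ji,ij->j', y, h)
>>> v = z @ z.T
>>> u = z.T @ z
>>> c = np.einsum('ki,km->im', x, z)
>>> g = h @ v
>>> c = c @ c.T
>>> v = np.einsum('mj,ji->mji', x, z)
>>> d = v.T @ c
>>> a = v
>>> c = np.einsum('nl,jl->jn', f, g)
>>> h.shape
(19, 7)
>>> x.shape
(7, 7)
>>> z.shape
(7, 2)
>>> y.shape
(7,)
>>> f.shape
(2, 7)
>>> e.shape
(2, 19, 3)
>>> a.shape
(7, 7, 2)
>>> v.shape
(7, 7, 2)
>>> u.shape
(2, 2)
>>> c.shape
(19, 2)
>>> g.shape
(19, 7)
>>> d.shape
(2, 7, 7)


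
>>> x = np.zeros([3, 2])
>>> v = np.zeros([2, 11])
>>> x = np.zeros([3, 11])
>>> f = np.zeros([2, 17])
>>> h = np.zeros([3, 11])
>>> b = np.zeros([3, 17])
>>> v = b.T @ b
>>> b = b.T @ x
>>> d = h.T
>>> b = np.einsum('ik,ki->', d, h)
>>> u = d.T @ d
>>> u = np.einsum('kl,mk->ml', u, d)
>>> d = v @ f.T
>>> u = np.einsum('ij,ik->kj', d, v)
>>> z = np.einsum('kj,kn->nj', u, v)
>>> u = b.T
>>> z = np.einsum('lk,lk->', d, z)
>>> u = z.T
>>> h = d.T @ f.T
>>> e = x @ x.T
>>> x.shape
(3, 11)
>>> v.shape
(17, 17)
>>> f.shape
(2, 17)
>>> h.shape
(2, 2)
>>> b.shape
()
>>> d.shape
(17, 2)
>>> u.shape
()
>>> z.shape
()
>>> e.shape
(3, 3)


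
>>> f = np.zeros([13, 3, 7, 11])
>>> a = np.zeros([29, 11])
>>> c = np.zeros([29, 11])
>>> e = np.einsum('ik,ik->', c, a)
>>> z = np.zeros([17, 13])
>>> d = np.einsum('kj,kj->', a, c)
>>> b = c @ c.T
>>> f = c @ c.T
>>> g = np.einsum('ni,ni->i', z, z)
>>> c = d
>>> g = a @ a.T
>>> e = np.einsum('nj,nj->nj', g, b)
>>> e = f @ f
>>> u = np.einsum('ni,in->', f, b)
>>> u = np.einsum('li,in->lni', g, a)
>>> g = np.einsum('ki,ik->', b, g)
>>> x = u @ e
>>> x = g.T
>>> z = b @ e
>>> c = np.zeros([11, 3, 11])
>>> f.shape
(29, 29)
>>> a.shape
(29, 11)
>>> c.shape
(11, 3, 11)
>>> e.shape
(29, 29)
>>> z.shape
(29, 29)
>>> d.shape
()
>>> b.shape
(29, 29)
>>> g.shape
()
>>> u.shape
(29, 11, 29)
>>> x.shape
()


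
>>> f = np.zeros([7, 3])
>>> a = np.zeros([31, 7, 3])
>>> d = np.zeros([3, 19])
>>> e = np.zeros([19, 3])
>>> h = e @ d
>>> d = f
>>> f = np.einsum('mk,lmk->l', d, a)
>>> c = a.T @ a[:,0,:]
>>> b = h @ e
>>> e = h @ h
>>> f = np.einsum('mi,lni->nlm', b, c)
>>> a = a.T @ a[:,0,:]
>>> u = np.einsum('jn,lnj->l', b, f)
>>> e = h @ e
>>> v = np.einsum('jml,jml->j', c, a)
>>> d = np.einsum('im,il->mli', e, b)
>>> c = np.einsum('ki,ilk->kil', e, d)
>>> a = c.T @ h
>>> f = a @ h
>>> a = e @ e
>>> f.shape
(3, 19, 19)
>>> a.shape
(19, 19)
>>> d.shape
(19, 3, 19)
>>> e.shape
(19, 19)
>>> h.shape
(19, 19)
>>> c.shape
(19, 19, 3)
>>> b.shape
(19, 3)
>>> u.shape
(7,)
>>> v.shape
(3,)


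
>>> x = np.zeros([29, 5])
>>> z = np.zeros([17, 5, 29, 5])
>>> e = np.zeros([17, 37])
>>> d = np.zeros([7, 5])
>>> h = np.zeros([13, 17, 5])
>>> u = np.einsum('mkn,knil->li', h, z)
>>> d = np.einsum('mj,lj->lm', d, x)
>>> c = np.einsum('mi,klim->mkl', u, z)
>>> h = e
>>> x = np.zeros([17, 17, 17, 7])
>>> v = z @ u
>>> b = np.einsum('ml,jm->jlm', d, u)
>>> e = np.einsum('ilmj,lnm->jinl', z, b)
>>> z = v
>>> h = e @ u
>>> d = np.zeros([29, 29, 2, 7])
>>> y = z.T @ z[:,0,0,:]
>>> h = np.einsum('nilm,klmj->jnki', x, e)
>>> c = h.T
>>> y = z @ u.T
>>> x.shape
(17, 17, 17, 7)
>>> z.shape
(17, 5, 29, 29)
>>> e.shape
(5, 17, 7, 5)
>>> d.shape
(29, 29, 2, 7)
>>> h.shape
(5, 17, 5, 17)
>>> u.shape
(5, 29)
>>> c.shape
(17, 5, 17, 5)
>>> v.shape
(17, 5, 29, 29)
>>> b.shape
(5, 7, 29)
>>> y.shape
(17, 5, 29, 5)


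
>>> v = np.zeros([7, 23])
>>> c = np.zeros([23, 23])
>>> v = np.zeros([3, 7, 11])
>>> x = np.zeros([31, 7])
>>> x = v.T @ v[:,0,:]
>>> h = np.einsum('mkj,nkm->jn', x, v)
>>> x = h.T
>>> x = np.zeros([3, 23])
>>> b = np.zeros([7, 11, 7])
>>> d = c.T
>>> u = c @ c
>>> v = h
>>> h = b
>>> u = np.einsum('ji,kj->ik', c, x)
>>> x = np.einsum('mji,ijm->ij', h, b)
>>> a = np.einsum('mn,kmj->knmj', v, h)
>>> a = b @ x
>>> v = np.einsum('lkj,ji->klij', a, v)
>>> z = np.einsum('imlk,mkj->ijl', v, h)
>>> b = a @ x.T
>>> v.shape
(11, 7, 3, 11)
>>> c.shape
(23, 23)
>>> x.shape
(7, 11)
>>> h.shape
(7, 11, 7)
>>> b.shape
(7, 11, 7)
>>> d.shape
(23, 23)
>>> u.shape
(23, 3)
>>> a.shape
(7, 11, 11)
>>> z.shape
(11, 7, 3)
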